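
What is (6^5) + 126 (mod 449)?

(6)^5 ≡ 143 (mod 449)
143 + 126 = 269

269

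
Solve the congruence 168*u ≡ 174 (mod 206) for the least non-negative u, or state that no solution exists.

93

gcd(168, 206) = 2, and 2 | 174, so solutions exist.
Divide through by 2: 84*u ≡ 87 mod 103.
84⁻¹ ≡ 65 (mod 103).
u ≡ 65*87 ≡ 93 (mod 103).
The smallest non-negative solution is u = 93.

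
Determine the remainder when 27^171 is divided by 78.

27

171 in binary is 10101011, i.e. 171 = 128 + 32 + 8 + 2 + 1.
27^1 ≡ 27 (mod 78)
27^2 ≡ 27^2 = 729 ≡ 27 (mod 78)
27^4 ≡ 27^2 = 729 ≡ 27 (mod 78)
27^8 ≡ 27^2 = 729 ≡ 27 (mod 78)
27^16 ≡ 27^2 = 729 ≡ 27 (mod 78)
27^32 ≡ 27^2 = 729 ≡ 27 (mod 78)
27^64 ≡ 27^2 = 729 ≡ 27 (mod 78)
27^128 ≡ 27^2 = 729 ≡ 27 (mod 78)
27^171 = 27^128 · 27^32 · 27^8 · 27^2 · 27^1 ≡ 27 · 27 · 27 · 27 · 27 (mod 78).
Accumulate the product:
27 · 27 = 729 ≡ 27
27 · 27 = 729 ≡ 27
27 · 27 = 729 ≡ 27
27 · 27 = 729 ≡ 27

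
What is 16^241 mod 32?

Compute successive squares:
16^1 ≡ 16 (mod 32)
16^2 ≡ 16^2 = 256 ≡ 0 (mod 32)
16^4 ≡ 0^2 = 0 (mod 32)
16^8 ≡ 0^2 = 0 (mod 32)
16^16 ≡ 0^2 = 0 (mod 32)
16^32 ≡ 0^2 = 0 (mod 32)
16^64 ≡ 0^2 = 0 (mod 32)
16^128 ≡ 0^2 = 0 (mod 32)
16^241 = 16^128 · 16^64 · 16^32 · 16^16 · 16^1 ≡ 0 · 0 · 0 · 0 · 16 (mod 32).
Accumulate the product:
0 · 0 = 0
0 · 0 = 0
0 · 0 = 0
0 · 16 = 0

0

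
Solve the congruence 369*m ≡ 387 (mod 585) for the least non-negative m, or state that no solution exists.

28

gcd(369, 585) = 9, and 9 | 387, so solutions exist.
Divide through by 9: 41*m mod 65 = 43.
41⁻¹ ≡ 46 (mod 65).
m ≡ 46*43 ≡ 28 (mod 65).
The smallest non-negative solution is m = 28.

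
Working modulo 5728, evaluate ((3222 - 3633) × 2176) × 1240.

3222 - 3633 = -411 ≡ 5317 (mod 5728)
5317 × 2176 = 11569792 ≡ 4960 (mod 5728)
4960 × 1240 = 6150400 ≡ 4256 (mod 5728)

4256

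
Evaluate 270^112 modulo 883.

Using repeated squaring:
270^1 ≡ 270 (mod 883)
270^2 ≡ 270^2 = 72900 ≡ 494 (mod 883)
270^4 ≡ 494^2 = 244036 ≡ 328 (mod 883)
270^8 ≡ 328^2 = 107584 ≡ 741 (mod 883)
270^16 ≡ 741^2 = 549081 ≡ 738 (mod 883)
270^32 ≡ 738^2 = 544644 ≡ 716 (mod 883)
270^64 ≡ 716^2 = 512656 ≡ 516 (mod 883)
270^112 = 270^64 · 270^32 · 270^16 ≡ 516 · 716 · 738 (mod 883).
Accumulate the product:
516 · 716 = 369456 ≡ 362
362 · 738 = 267156 ≡ 490

490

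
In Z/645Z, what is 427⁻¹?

Apply the Euclidean algorithm and back-substitute:
645 = 1×427 + 218
427 = 1×218 + 209
218 = 1×209 + 9
209 = 23×9 + 2
9 = 4×2 + 1
2 = 2×1 + 0
gcd(427, 645) = 1, so the inverse exists.
Back-substitute for 1:
1 = 1×9 − 4×2
  = −4×209 + 93×9
  = 93×218 − 97×209
  = −97×427 + 190×218
  = 190×645 − 287×427
So 427⁻¹ ≡ −287 ≡ 358 (mod 645).

358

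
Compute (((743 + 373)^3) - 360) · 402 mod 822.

743 + 373 = 1116 ≡ 294 (mod 822)
(294)^3 ≡ 54 (mod 822)
54 - 360 = -306 ≡ 516 (mod 822)
516 · 402 = 207432 ≡ 288 (mod 822)

288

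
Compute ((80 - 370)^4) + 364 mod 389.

80 - 370 = -290 ≡ 99 (mod 389)
(99)^4 ≡ 330 (mod 389)
330 + 364 = 694 ≡ 305 (mod 389)

305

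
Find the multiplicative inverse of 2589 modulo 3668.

1217

Apply the Euclidean algorithm and back-substitute:
3668 = 1×2589 + 1079
2589 = 2×1079 + 431
1079 = 2×431 + 217
431 = 1×217 + 214
217 = 1×214 + 3
214 = 71×3 + 1
3 = 3×1 + 0
gcd(2589, 3668) = 1, so the inverse exists.
Bézout: 1 = −859×3668 + 1217×2589.
So 2589⁻¹ ≡ 1217 (mod 3668).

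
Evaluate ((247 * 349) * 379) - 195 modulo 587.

83

247 * 349 = 86203 ≡ 501 (mod 587)
501 * 379 = 189879 ≡ 278 (mod 587)
278 - 195 = 83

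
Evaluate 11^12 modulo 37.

1

By square-and-multiply:
11^1 ≡ 11 (mod 37)
11^2 ≡ 11^2 = 121 ≡ 10 (mod 37)
11^4 ≡ 10^2 = 100 ≡ 26 (mod 37)
11^8 ≡ 26^2 = 676 ≡ 10 (mod 37)
11^12 = 11^8 × 11^4 ≡ 10 × 26 (mod 37).
10 × 26 = 260 ≡ 1 (mod 37).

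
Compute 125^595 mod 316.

89

595 in binary is 1001010011, i.e. 595 = 512 + 64 + 16 + 2 + 1.
125^1 ≡ 125 (mod 316)
125^2 ≡ 125^2 = 15625 ≡ 141 (mod 316)
125^4 ≡ 141^2 = 19881 ≡ 289 (mod 316)
125^8 ≡ 289^2 = 83521 ≡ 97 (mod 316)
125^16 ≡ 97^2 = 9409 ≡ 245 (mod 316)
125^32 ≡ 245^2 = 60025 ≡ 301 (mod 316)
125^64 ≡ 301^2 = 90601 ≡ 225 (mod 316)
125^128 ≡ 225^2 = 50625 ≡ 65 (mod 316)
125^256 ≡ 65^2 = 4225 ≡ 117 (mod 316)
125^512 ≡ 117^2 = 13689 ≡ 101 (mod 316)
125^595 = 125^512 · 125^64 · 125^16 · 125^2 · 125^1 ≡ 101 · 225 · 245 · 141 · 125 (mod 316).
Accumulate the product:
101 · 225 = 22725 ≡ 289
289 · 245 = 70805 ≡ 21
21 · 141 = 2961 ≡ 117
117 · 125 = 14625 ≡ 89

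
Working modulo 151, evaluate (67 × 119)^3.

29

67 × 119 = 7973 ≡ 121 (mod 151)
(121)^3 ≡ 29 (mod 151)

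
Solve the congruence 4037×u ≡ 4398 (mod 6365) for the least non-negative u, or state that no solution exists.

gcd(4037, 6365) = 1, so a unique solution mod 6365 exists.
4037⁻¹ ≡ 473 (mod 6365).
u ≡ 473×4398 ≡ 5264 (mod 6365).

5264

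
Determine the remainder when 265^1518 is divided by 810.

235

1518 in binary is 10111101110, i.e. 1518 = 1024 + 256 + 128 + 64 + 32 + 8 + 4 + 2.
265^1 ≡ 265 (mod 810)
265^2 ≡ 265^2 = 70225 ≡ 565 (mod 810)
265^4 ≡ 565^2 = 319225 ≡ 85 (mod 810)
265^8 ≡ 85^2 = 7225 ≡ 745 (mod 810)
265^16 ≡ 745^2 = 555025 ≡ 175 (mod 810)
265^32 ≡ 175^2 = 30625 ≡ 655 (mod 810)
265^64 ≡ 655^2 = 429025 ≡ 535 (mod 810)
265^128 ≡ 535^2 = 286225 ≡ 295 (mod 810)
265^256 ≡ 295^2 = 87025 ≡ 355 (mod 810)
265^512 ≡ 355^2 = 126025 ≡ 475 (mod 810)
265^1024 ≡ 475^2 = 225625 ≡ 445 (mod 810)
265^1518 = 265^1024 × 265^256 × 265^128 × 265^64 × 265^32 × 265^8 × 265^4 × 265^2 ≡ 445 × 355 × 295 × 535 × 655 × 745 × 85 × 565 (mod 810).
Accumulate the product:
445 × 355 = 157975 ≡ 25
25 × 295 = 7375 ≡ 85
85 × 535 = 45475 ≡ 115
115 × 655 = 75325 ≡ 805
805 × 745 = 599725 ≡ 325
325 × 85 = 27625 ≡ 85
85 × 565 = 48025 ≡ 235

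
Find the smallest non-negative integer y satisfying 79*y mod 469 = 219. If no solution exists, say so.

gcd(79, 469) = 1, so a unique solution mod 469 exists.
79⁻¹ ≡ 95 (mod 469).
y ≡ 95*219 ≡ 169 (mod 469).

169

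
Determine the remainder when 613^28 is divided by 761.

Compute successive squares:
28 in binary is 11100, i.e. 28 = 16 + 8 + 4.
613^1 ≡ 613 (mod 761)
613^2 ≡ 613^2 = 375769 ≡ 596 (mod 761)
613^4 ≡ 596^2 = 355216 ≡ 590 (mod 761)
613^8 ≡ 590^2 = 348100 ≡ 323 (mod 761)
613^16 ≡ 323^2 = 104329 ≡ 72 (mod 761)
613^28 = 613^16 * 613^8 * 613^4 ≡ 72 * 323 * 590 (mod 761).
Accumulate the product:
72 * 323 = 23256 ≡ 426
426 * 590 = 251340 ≡ 210

210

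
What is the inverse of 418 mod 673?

Run the extended Euclidean algorithm:
673 = 1·418 + 255
418 = 1·255 + 163
255 = 1·163 + 92
163 = 1·92 + 71
92 = 1·71 + 21
71 = 3·21 + 8
21 = 2·8 + 5
8 = 1·5 + 3
5 = 1·3 + 2
3 = 1·2 + 1
2 = 2·1 + 0
gcd(418, 673) = 1, so the inverse exists.
Bézout: 1 = −159·673 + 256·418.
So 418⁻¹ ≡ 256 (mod 673).

256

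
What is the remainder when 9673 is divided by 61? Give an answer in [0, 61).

9673 = 158·61 + 35, so 9673 ≡ 35 (mod 61).

35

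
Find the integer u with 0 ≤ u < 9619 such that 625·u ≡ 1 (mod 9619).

2247

9619 = 15·625 + 244
625 = 2·244 + 137
244 = 1·137 + 107
137 = 1·107 + 30
107 = 3·30 + 17
30 = 1·17 + 13
17 = 1·13 + 4
13 = 3·4 + 1
4 = 4·1 + 0
gcd(625, 9619) = 1, so the inverse exists.
Bézout: 1 = −146·9619 + 2247·625.
So 625⁻¹ ≡ 2247 (mod 9619).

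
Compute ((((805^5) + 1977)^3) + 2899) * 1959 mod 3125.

613

(805)^5 ≡ 0 (mod 3125)
0 + 1977 = 1977
(1977)^3 ≡ 2458 (mod 3125)
2458 + 2899 = 5357 ≡ 2232 (mod 3125)
2232 * 1959 = 4372488 ≡ 613 (mod 3125)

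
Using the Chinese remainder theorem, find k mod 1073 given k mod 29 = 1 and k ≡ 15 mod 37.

755

29⁻¹ mod 37: 29*23 ≡ 1 (mod 37), so 29⁻¹ ≡ 23.
k = 1 + 29*((15 − 1)*23 mod 37) = 1 + 29*26 = 755.
Check: 755 mod 29 = 1, 755 mod 37 = 15. ✓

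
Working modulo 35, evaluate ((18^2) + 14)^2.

(18)^2 ≡ 9 (mod 35)
9 + 14 = 23
(23)^2 ≡ 4 (mod 35)

4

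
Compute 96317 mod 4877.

96317 = 19·4877 + 3654, so 96317 ≡ 3654 (mod 4877).

3654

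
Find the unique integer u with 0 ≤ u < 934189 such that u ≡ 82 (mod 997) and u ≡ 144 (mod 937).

997⁻¹ mod 937: 997·734 ≡ 1 (mod 937), so 997⁻¹ ≡ 734.
u = 82 + 997·((144 − 82)·734 mod 937) = 82 + 997·532 = 530486.
Check: 530486 mod 997 = 82, 530486 mod 937 = 144. ✓

530486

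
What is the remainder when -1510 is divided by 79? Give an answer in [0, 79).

70

-1510 = -20*79 + 70, so -1510 ≡ 70 (mod 79).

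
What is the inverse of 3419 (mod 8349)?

8349 = 2×3419 + 1511
3419 = 2×1511 + 397
1511 = 3×397 + 320
397 = 1×320 + 77
320 = 4×77 + 12
77 = 6×12 + 5
12 = 2×5 + 2
5 = 2×2 + 1
2 = 2×1 + 0
gcd(3419, 8349) = 1, so the inverse exists.
Back-substitute for 1:
1 = 1×5 − 2×2
  = −2×12 + 5×5
  = 5×77 − 32×12
  = −32×320 + 133×77
  = 133×397 − 165×320
  = −165×1511 + 628×397
  = 628×3419 − 1421×1511
  = −1421×8349 + 3470×3419
So 3419⁻¹ ≡ 3470 (mod 8349).

3470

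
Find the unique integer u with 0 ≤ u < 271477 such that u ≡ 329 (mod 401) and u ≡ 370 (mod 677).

237320

401⁻¹ mod 677: 401·130 ≡ 1 (mod 677), so 401⁻¹ ≡ 130.
u = 329 + 401·((370 − 329)·130 mod 677) = 329 + 401·591 = 237320.
Check: 237320 mod 401 = 329, 237320 mod 677 = 370. ✓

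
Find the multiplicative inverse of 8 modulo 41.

36

41 = 5×8 + 1
8 = 8×1 + 0
gcd(8, 41) = 1, so the inverse exists.
Bézout: 1 = 1×41 − 5×8.
So 8⁻¹ ≡ −5 ≡ 36 (mod 41).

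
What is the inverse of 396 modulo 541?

97

541 = 1·396 + 145
396 = 2·145 + 106
145 = 1·106 + 39
106 = 2·39 + 28
39 = 1·28 + 11
28 = 2·11 + 6
11 = 1·6 + 5
6 = 1·5 + 1
5 = 5·1 + 0
gcd(396, 541) = 1, so the inverse exists.
Back-substitute for 1:
1 = 1·6 − 1·5
  = −1·11 + 2·6
  = 2·28 − 5·11
  = −5·39 + 7·28
  = 7·106 − 19·39
  = −19·145 + 26·106
  = 26·396 − 71·145
  = −71·541 + 97·396
So 396⁻¹ ≡ 97 (mod 541).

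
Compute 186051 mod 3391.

2937

186051 = 54*3391 + 2937, so 186051 ≡ 2937 (mod 3391).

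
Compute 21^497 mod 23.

19

By square-and-multiply:
497 in binary is 111110001, i.e. 497 = 256 + 128 + 64 + 32 + 16 + 1.
21^1 ≡ 21 (mod 23)
21^2 ≡ 21^2 = 441 ≡ 4 (mod 23)
21^4 ≡ 4^2 = 16 (mod 23)
21^8 ≡ 16^2 = 256 ≡ 3 (mod 23)
21^16 ≡ 3^2 = 9 (mod 23)
21^32 ≡ 9^2 = 81 ≡ 12 (mod 23)
21^64 ≡ 12^2 = 144 ≡ 6 (mod 23)
21^128 ≡ 6^2 = 36 ≡ 13 (mod 23)
21^256 ≡ 13^2 = 169 ≡ 8 (mod 23)
21^497 = 21^256 * 21^128 * 21^64 * 21^32 * 21^16 * 21^1 ≡ 8 * 13 * 6 * 12 * 9 * 21 (mod 23).
Accumulate the product:
8 * 13 = 104 ≡ 12
12 * 6 = 72 ≡ 3
3 * 12 = 36 ≡ 13
13 * 9 = 117 ≡ 2
2 * 21 = 42 ≡ 19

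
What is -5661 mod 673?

396

-5661 = -9*673 + 396, so -5661 ≡ 396 (mod 673).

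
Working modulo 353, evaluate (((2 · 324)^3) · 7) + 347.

2 · 324 = 648 ≡ 295 (mod 353)
(295)^3 ≡ 97 (mod 353)
97 · 7 = 679 ≡ 326 (mod 353)
326 + 347 = 673 ≡ 320 (mod 353)

320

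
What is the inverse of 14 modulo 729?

677

Apply the Euclidean algorithm and back-substitute:
729 = 52×14 + 1
14 = 14×1 + 0
gcd(14, 729) = 1, so the inverse exists.
Bézout: 1 = 1×729 − 52×14.
So 14⁻¹ ≡ −52 ≡ 677 (mod 729).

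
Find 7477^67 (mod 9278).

7477^1 ≡ 7477 (mod 9278)
7477^2 ≡ 7477^2 = 55905529 ≡ 5579 (mod 9278)
7477^4 ≡ 5579^2 = 31125241 ≡ 6829 (mod 9278)
7477^8 ≡ 6829^2 = 46635241 ≡ 4013 (mod 9278)
7477^16 ≡ 4013^2 = 16104169 ≡ 6839 (mod 9278)
7477^32 ≡ 6839^2 = 46771921 ≡ 1523 (mod 9278)
7477^64 ≡ 1523^2 = 2319529 ≡ 29 (mod 9278)
7477^67 = 7477^64 × 7477^2 × 7477^1 ≡ 29 × 5579 × 7477 (mod 9278).
Accumulate the product:
29 × 5579 = 161791 ≡ 4065
4065 × 7477 = 30394005 ≡ 8555

8555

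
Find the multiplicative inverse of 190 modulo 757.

By the extended Euclidean algorithm:
757 = 3*190 + 187
190 = 1*187 + 3
187 = 62*3 + 1
3 = 3*1 + 0
gcd(190, 757) = 1, so the inverse exists.
Bézout: 1 = 63*757 − 251*190.
So 190⁻¹ ≡ −251 ≡ 506 (mod 757).

506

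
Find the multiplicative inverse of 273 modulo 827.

By the extended Euclidean algorithm:
827 = 3×273 + 8
273 = 34×8 + 1
8 = 8×1 + 0
gcd(273, 827) = 1, so the inverse exists.
Back-substitute for 1:
1 = 1×273 − 34×8
  = −34×827 + 103×273
So 273⁻¹ ≡ 103 (mod 827).

103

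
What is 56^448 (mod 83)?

448 in binary is 111000000, i.e. 448 = 256 + 128 + 64.
56^1 ≡ 56 (mod 83)
56^2 ≡ 56^2 = 3136 ≡ 65 (mod 83)
56^4 ≡ 65^2 = 4225 ≡ 75 (mod 83)
56^8 ≡ 75^2 = 5625 ≡ 64 (mod 83)
56^16 ≡ 64^2 = 4096 ≡ 29 (mod 83)
56^32 ≡ 29^2 = 841 ≡ 11 (mod 83)
56^64 ≡ 11^2 = 121 ≡ 38 (mod 83)
56^128 ≡ 38^2 = 1444 ≡ 33 (mod 83)
56^256 ≡ 33^2 = 1089 ≡ 10 (mod 83)
56^448 = 56^256 × 56^128 × 56^64 ≡ 10 × 33 × 38 (mod 83).
Accumulate the product:
10 × 33 = 330 ≡ 81
81 × 38 = 3078 ≡ 7

7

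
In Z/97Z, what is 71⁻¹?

41

By the extended Euclidean algorithm:
97 = 1*71 + 26
71 = 2*26 + 19
26 = 1*19 + 7
19 = 2*7 + 5
7 = 1*5 + 2
5 = 2*2 + 1
2 = 2*1 + 0
gcd(71, 97) = 1, so the inverse exists.
Back-substitute for 1:
1 = 1*5 − 2*2
  = −2*7 + 3*5
  = 3*19 − 8*7
  = −8*26 + 11*19
  = 11*71 − 30*26
  = −30*97 + 41*71
So 71⁻¹ ≡ 41 (mod 97).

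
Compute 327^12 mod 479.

441

12 in binary is 1100, i.e. 12 = 8 + 4.
327^1 ≡ 327 (mod 479)
327^2 ≡ 327^2 = 106929 ≡ 112 (mod 479)
327^4 ≡ 112^2 = 12544 ≡ 90 (mod 479)
327^8 ≡ 90^2 = 8100 ≡ 436 (mod 479)
327^12 = 327^8 · 327^4 ≡ 436 · 90 (mod 479).
436 · 90 = 39240 ≡ 441 (mod 479).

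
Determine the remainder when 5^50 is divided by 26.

5^1 ≡ 5 (mod 26)
5^2 ≡ 5^2 = 25 (mod 26)
5^4 ≡ 25^2 = 625 ≡ 1 (mod 26)
5^8 ≡ 1^2 = 1 (mod 26)
5^16 ≡ 1^2 = 1 (mod 26)
5^32 ≡ 1^2 = 1 (mod 26)
5^50 = 5^32 × 5^16 × 5^2 ≡ 1 × 1 × 25 (mod 26).
Accumulate the product:
1 × 1 = 1
1 × 25 = 25

25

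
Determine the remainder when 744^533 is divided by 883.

Using repeated squaring:
533 in binary is 1000010101, i.e. 533 = 512 + 16 + 4 + 1.
744^1 ≡ 744 (mod 883)
744^2 ≡ 744^2 = 553536 ≡ 778 (mod 883)
744^4 ≡ 778^2 = 605284 ≡ 429 (mod 883)
744^8 ≡ 429^2 = 184041 ≡ 377 (mod 883)
744^16 ≡ 377^2 = 142129 ≡ 849 (mod 883)
744^32 ≡ 849^2 = 720801 ≡ 273 (mod 883)
744^64 ≡ 273^2 = 74529 ≡ 357 (mod 883)
744^128 ≡ 357^2 = 127449 ≡ 297 (mod 883)
744^256 ≡ 297^2 = 88209 ≡ 792 (mod 883)
744^512 ≡ 792^2 = 627264 ≡ 334 (mod 883)
744^533 = 744^512 × 744^16 × 744^4 × 744^1 ≡ 334 × 849 × 429 × 744 (mod 883).
Accumulate the product:
334 × 849 = 283566 ≡ 123
123 × 429 = 52767 ≡ 670
670 × 744 = 498480 ≡ 468

468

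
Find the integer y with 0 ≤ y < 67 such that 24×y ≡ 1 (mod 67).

14

Run the extended Euclidean algorithm:
67 = 2×24 + 19
24 = 1×19 + 5
19 = 3×5 + 4
5 = 1×4 + 1
4 = 4×1 + 0
gcd(24, 67) = 1, so the inverse exists.
Back-substitute for 1:
1 = 1×5 − 1×4
  = −1×19 + 4×5
  = 4×24 − 5×19
  = −5×67 + 14×24
So 24⁻¹ ≡ 14 (mod 67).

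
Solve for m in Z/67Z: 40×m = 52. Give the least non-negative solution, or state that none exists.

gcd(40, 67) = 1, so a unique solution mod 67 exists.
40⁻¹ ≡ 62 (mod 67).
m ≡ 62×52 ≡ 8 (mod 67).

8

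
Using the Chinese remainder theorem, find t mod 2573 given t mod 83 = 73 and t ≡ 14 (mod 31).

83⁻¹ mod 31: 83×3 ≡ 1 (mod 31), so 83⁻¹ ≡ 3.
t = 73 + 83×((14 − 73)×3 mod 31) = 73 + 83×9 = 820.
Check: 820 mod 83 = 73, 820 mod 31 = 14. ✓

820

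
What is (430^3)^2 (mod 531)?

(430)^3 ≡ 370 (mod 531)
(370)^2 ≡ 433 (mod 531)

433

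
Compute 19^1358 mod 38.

19

By square-and-multiply:
1358 in binary is 10101001110, i.e. 1358 = 1024 + 256 + 64 + 8 + 4 + 2.
19^1 ≡ 19 (mod 38)
19^2 ≡ 19^2 = 361 ≡ 19 (mod 38)
19^4 ≡ 19^2 = 361 ≡ 19 (mod 38)
19^8 ≡ 19^2 = 361 ≡ 19 (mod 38)
19^16 ≡ 19^2 = 361 ≡ 19 (mod 38)
19^32 ≡ 19^2 = 361 ≡ 19 (mod 38)
19^64 ≡ 19^2 = 361 ≡ 19 (mod 38)
19^128 ≡ 19^2 = 361 ≡ 19 (mod 38)
19^256 ≡ 19^2 = 361 ≡ 19 (mod 38)
19^512 ≡ 19^2 = 361 ≡ 19 (mod 38)
19^1024 ≡ 19^2 = 361 ≡ 19 (mod 38)
19^1358 = 19^1024 × 19^256 × 19^64 × 19^8 × 19^4 × 19^2 ≡ 19 × 19 × 19 × 19 × 19 × 19 (mod 38).
Accumulate the product:
19 × 19 = 361 ≡ 19
19 × 19 = 361 ≡ 19
19 × 19 = 361 ≡ 19
19 × 19 = 361 ≡ 19
19 × 19 = 361 ≡ 19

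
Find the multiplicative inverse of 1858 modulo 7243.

7243 = 3×1858 + 1669
1858 = 1×1669 + 189
1669 = 8×189 + 157
189 = 1×157 + 32
157 = 4×32 + 29
32 = 1×29 + 3
29 = 9×3 + 2
3 = 1×2 + 1
2 = 2×1 + 0
gcd(1858, 7243) = 1, so the inverse exists.
Bézout: 1 = −639×7243 + 2491×1858.
So 1858⁻¹ ≡ 2491 (mod 7243).

2491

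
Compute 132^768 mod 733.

Using repeated squaring:
132^1 ≡ 132 (mod 733)
132^2 ≡ 132^2 = 17424 ≡ 565 (mod 733)
132^4 ≡ 565^2 = 319225 ≡ 370 (mod 733)
132^8 ≡ 370^2 = 136900 ≡ 562 (mod 733)
132^16 ≡ 562^2 = 315844 ≡ 654 (mod 733)
132^32 ≡ 654^2 = 427716 ≡ 377 (mod 733)
132^64 ≡ 377^2 = 142129 ≡ 660 (mod 733)
132^128 ≡ 660^2 = 435600 ≡ 198 (mod 733)
132^256 ≡ 198^2 = 39204 ≡ 355 (mod 733)
132^512 ≡ 355^2 = 126025 ≡ 682 (mod 733)
132^768 = 132^512 × 132^256 ≡ 682 × 355 (mod 733).
682 × 355 = 242110 ≡ 220 (mod 733).

220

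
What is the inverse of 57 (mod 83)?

67

Run the extended Euclidean algorithm:
83 = 1·57 + 26
57 = 2·26 + 5
26 = 5·5 + 1
5 = 5·1 + 0
gcd(57, 83) = 1, so the inverse exists.
Bézout: 1 = 11·83 − 16·57.
So 57⁻¹ ≡ −16 ≡ 67 (mod 83).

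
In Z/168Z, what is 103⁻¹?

168 = 1*103 + 65
103 = 1*65 + 38
65 = 1*38 + 27
38 = 1*27 + 11
27 = 2*11 + 5
11 = 2*5 + 1
5 = 5*1 + 0
gcd(103, 168) = 1, so the inverse exists.
Bézout: 1 = −19*168 + 31*103.
So 103⁻¹ ≡ 31 (mod 168).

31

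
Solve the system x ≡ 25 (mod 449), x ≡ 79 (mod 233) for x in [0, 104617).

78600

449⁻¹ mod 233: 449×137 ≡ 1 (mod 233), so 449⁻¹ ≡ 137.
x = 25 + 449×((79 − 25)×137 mod 233) = 25 + 449×175 = 78600.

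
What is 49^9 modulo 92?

41

49^1 ≡ 49 (mod 92)
49^2 ≡ 49^2 = 2401 ≡ 9 (mod 92)
49^4 ≡ 9^2 = 81 (mod 92)
49^8 ≡ 81^2 = 6561 ≡ 29 (mod 92)
49^9 = 49^8 * 49^1 ≡ 29 * 49 (mod 92).
29 * 49 = 1421 ≡ 41 (mod 92).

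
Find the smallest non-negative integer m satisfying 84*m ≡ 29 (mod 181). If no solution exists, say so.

gcd(84, 181) = 1, so a unique solution mod 181 exists.
84⁻¹ ≡ 153 (mod 181).
m ≡ 153*29 ≡ 93 (mod 181).

93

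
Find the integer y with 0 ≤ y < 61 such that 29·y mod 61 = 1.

61 = 2·29 + 3
29 = 9·3 + 2
3 = 1·2 + 1
2 = 2·1 + 0
gcd(29, 61) = 1, so the inverse exists.
Bézout: 1 = 10·61 − 21·29.
So 29⁻¹ ≡ −21 ≡ 40 (mod 61).

40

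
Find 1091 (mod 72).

1091 = 15·72 + 11, so 1091 ≡ 11 (mod 72).

11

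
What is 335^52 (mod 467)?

52 in binary is 110100, i.e. 52 = 32 + 16 + 4.
335^1 ≡ 335 (mod 467)
335^2 ≡ 335^2 = 112225 ≡ 145 (mod 467)
335^4 ≡ 145^2 = 21025 ≡ 10 (mod 467)
335^8 ≡ 10^2 = 100 (mod 467)
335^16 ≡ 100^2 = 10000 ≡ 193 (mod 467)
335^32 ≡ 193^2 = 37249 ≡ 356 (mod 467)
335^52 = 335^32 × 335^16 × 335^4 ≡ 356 × 193 × 10 (mod 467).
Accumulate the product:
356 × 193 = 68708 ≡ 59
59 × 10 = 590 ≡ 123

123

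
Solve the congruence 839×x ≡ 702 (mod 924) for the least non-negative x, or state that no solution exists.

894

gcd(839, 924) = 1, so a unique solution mod 924 exists.
839⁻¹ ≡ 587 (mod 924).
x ≡ 587×702 ≡ 894 (mod 924).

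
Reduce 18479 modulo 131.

18479 = 141·131 + 8, so 18479 ≡ 8 (mod 131).

8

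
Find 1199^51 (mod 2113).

By square-and-multiply:
1199^1 ≡ 1199 (mod 2113)
1199^2 ≡ 1199^2 = 1437601 ≡ 761 (mod 2113)
1199^4 ≡ 761^2 = 579121 ≡ 159 (mod 2113)
1199^8 ≡ 159^2 = 25281 ≡ 2038 (mod 2113)
1199^16 ≡ 2038^2 = 4153444 ≡ 1399 (mod 2113)
1199^32 ≡ 1399^2 = 1957201 ≡ 563 (mod 2113)
1199^51 = 1199^32 * 1199^16 * 1199^2 * 1199^1 ≡ 563 * 1399 * 761 * 1199 (mod 2113).
Accumulate the product:
563 * 1399 = 787637 ≡ 1601
1601 * 761 = 1218361 ≡ 1273
1273 * 1199 = 1526327 ≡ 741

741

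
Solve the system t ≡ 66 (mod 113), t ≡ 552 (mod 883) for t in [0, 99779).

6733

113⁻¹ mod 883: 113·547 ≡ 1 (mod 883), so 113⁻¹ ≡ 547.
t = 66 + 113·((552 − 66)·547 mod 883) = 66 + 113·59 = 6733.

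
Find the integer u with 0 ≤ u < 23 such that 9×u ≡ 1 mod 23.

18

By the extended Euclidean algorithm:
23 = 2*9 + 5
9 = 1*5 + 4
5 = 1*4 + 1
4 = 4*1 + 0
gcd(9, 23) = 1, so the inverse exists.
Bézout: 1 = 2*23 − 5*9.
So 9⁻¹ ≡ −5 ≡ 18 (mod 23).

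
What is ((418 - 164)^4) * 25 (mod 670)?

418 - 164 = 254
(254)^4 ≡ 226 (mod 670)
226 * 25 = 5650 ≡ 290 (mod 670)

290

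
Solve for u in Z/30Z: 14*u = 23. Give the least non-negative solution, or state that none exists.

no solution

gcd(14, 30) = 2, and 2 does not divide 23.
So the congruence has no solution.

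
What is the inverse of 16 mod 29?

29 = 1·16 + 13
16 = 1·13 + 3
13 = 4·3 + 1
3 = 3·1 + 0
gcd(16, 29) = 1, so the inverse exists.
Bézout: 1 = 5·29 − 9·16.
So 16⁻¹ ≡ −9 ≡ 20 (mod 29).

20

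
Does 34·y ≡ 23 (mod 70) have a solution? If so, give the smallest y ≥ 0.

gcd(34, 70) = 2, and 2 does not divide 23.
So the congruence has no solution.

no solution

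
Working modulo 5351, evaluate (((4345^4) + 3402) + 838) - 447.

2661

(4345)^4 ≡ 4219 (mod 5351)
4219 + 3402 = 7621 ≡ 2270 (mod 5351)
2270 + 838 = 3108
3108 - 447 = 2661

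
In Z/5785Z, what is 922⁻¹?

2378

Apply the Euclidean algorithm and back-substitute:
5785 = 6×922 + 253
922 = 3×253 + 163
253 = 1×163 + 90
163 = 1×90 + 73
90 = 1×73 + 17
73 = 4×17 + 5
17 = 3×5 + 2
5 = 2×2 + 1
2 = 2×1 + 0
gcd(922, 5785) = 1, so the inverse exists.
Bézout: 1 = −379×5785 + 2378×922.
So 922⁻¹ ≡ 2378 (mod 5785).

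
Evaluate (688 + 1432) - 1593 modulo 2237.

688 + 1432 = 2120
2120 - 1593 = 527

527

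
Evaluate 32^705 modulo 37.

By square-and-multiply:
32^1 ≡ 32 (mod 37)
32^2 ≡ 32^2 = 1024 ≡ 25 (mod 37)
32^4 ≡ 25^2 = 625 ≡ 33 (mod 37)
32^8 ≡ 33^2 = 1089 ≡ 16 (mod 37)
32^16 ≡ 16^2 = 256 ≡ 34 (mod 37)
32^32 ≡ 34^2 = 1156 ≡ 9 (mod 37)
32^64 ≡ 9^2 = 81 ≡ 7 (mod 37)
32^128 ≡ 7^2 = 49 ≡ 12 (mod 37)
32^256 ≡ 12^2 = 144 ≡ 33 (mod 37)
32^512 ≡ 33^2 = 1089 ≡ 16 (mod 37)
32^705 = 32^512 * 32^128 * 32^64 * 32^1 ≡ 16 * 12 * 7 * 32 (mod 37).
Accumulate the product:
16 * 12 = 192 ≡ 7
7 * 7 = 49 ≡ 12
12 * 32 = 384 ≡ 14

14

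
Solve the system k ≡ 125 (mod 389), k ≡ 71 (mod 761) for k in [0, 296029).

389⁻¹ mod 761: 389·403 ≡ 1 (mod 761), so 389⁻¹ ≡ 403.
k = 125 + 389·((71 − 125)·403 mod 761) = 125 + 389·307 = 119548.

119548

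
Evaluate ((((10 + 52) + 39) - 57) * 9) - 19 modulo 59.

23

10 + 52 = 62 ≡ 3 (mod 59)
3 + 39 = 42
42 - 57 = -15 ≡ 44 (mod 59)
44 * 9 = 396 ≡ 42 (mod 59)
42 - 19 = 23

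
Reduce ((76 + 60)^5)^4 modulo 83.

76 + 60 = 136 ≡ 53 (mod 83)
(53)^5 ≡ 76 (mod 83)
(76)^4 ≡ 77 (mod 83)

77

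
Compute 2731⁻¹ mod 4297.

4297 = 1×2731 + 1566
2731 = 1×1566 + 1165
1566 = 1×1165 + 401
1165 = 2×401 + 363
401 = 1×363 + 38
363 = 9×38 + 21
38 = 1×21 + 17
21 = 1×17 + 4
17 = 4×4 + 1
4 = 4×1 + 0
gcd(2731, 4297) = 1, so the inverse exists.
Back-substitute for 1:
1 = 1×17 − 4×4
  = −4×21 + 5×17
  = 5×38 − 9×21
  = −9×363 + 86×38
  = 86×401 − 95×363
  = −95×1165 + 276×401
  = 276×1566 − 371×1165
  = −371×2731 + 647×1566
  = 647×4297 − 1018×2731
So 2731⁻¹ ≡ −1018 ≡ 3279 (mod 4297).

3279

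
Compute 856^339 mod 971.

339 in binary is 101010011, i.e. 339 = 256 + 64 + 16 + 2 + 1.
856^1 ≡ 856 (mod 971)
856^2 ≡ 856^2 = 732736 ≡ 602 (mod 971)
856^4 ≡ 602^2 = 362404 ≡ 221 (mod 971)
856^8 ≡ 221^2 = 48841 ≡ 291 (mod 971)
856^16 ≡ 291^2 = 84681 ≡ 204 (mod 971)
856^32 ≡ 204^2 = 41616 ≡ 834 (mod 971)
856^64 ≡ 834^2 = 695556 ≡ 320 (mod 971)
856^128 ≡ 320^2 = 102400 ≡ 445 (mod 971)
856^256 ≡ 445^2 = 198025 ≡ 912 (mod 971)
856^339 = 856^256 × 856^64 × 856^16 × 856^2 × 856^1 ≡ 912 × 320 × 204 × 602 × 856 (mod 971).
Accumulate the product:
912 × 320 = 291840 ≡ 540
540 × 204 = 110160 ≡ 437
437 × 602 = 263074 ≡ 904
904 × 856 = 773824 ≡ 908

908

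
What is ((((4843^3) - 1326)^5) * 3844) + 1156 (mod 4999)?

3050

(4843)^3 ≡ 2824 (mod 4999)
2824 - 1326 = 1498
(1498)^5 ≡ 4742 (mod 4999)
4742 * 3844 = 18228248 ≡ 1894 (mod 4999)
1894 + 1156 = 3050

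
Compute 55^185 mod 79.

23

185 in binary is 10111001, i.e. 185 = 128 + 32 + 16 + 8 + 1.
55^1 ≡ 55 (mod 79)
55^2 ≡ 55^2 = 3025 ≡ 23 (mod 79)
55^4 ≡ 23^2 = 529 ≡ 55 (mod 79)
55^8 ≡ 55^2 = 3025 ≡ 23 (mod 79)
55^16 ≡ 23^2 = 529 ≡ 55 (mod 79)
55^32 ≡ 55^2 = 3025 ≡ 23 (mod 79)
55^64 ≡ 23^2 = 529 ≡ 55 (mod 79)
55^128 ≡ 55^2 = 3025 ≡ 23 (mod 79)
55^185 = 55^128 * 55^32 * 55^16 * 55^8 * 55^1 ≡ 23 * 23 * 55 * 23 * 55 (mod 79).
Accumulate the product:
23 * 23 = 529 ≡ 55
55 * 55 = 3025 ≡ 23
23 * 23 = 529 ≡ 55
55 * 55 = 3025 ≡ 23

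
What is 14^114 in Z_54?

46

Using repeated squaring:
114 in binary is 1110010, i.e. 114 = 64 + 32 + 16 + 2.
14^1 ≡ 14 (mod 54)
14^2 ≡ 14^2 = 196 ≡ 34 (mod 54)
14^4 ≡ 34^2 = 1156 ≡ 22 (mod 54)
14^8 ≡ 22^2 = 484 ≡ 52 (mod 54)
14^16 ≡ 52^2 = 2704 ≡ 4 (mod 54)
14^32 ≡ 4^2 = 16 (mod 54)
14^64 ≡ 16^2 = 256 ≡ 40 (mod 54)
14^114 = 14^64 × 14^32 × 14^16 × 14^2 ≡ 40 × 16 × 4 × 34 (mod 54).
Accumulate the product:
40 × 16 = 640 ≡ 46
46 × 4 = 184 ≡ 22
22 × 34 = 748 ≡ 46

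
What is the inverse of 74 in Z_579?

446

By the extended Euclidean algorithm:
579 = 7*74 + 61
74 = 1*61 + 13
61 = 4*13 + 9
13 = 1*9 + 4
9 = 2*4 + 1
4 = 4*1 + 0
gcd(74, 579) = 1, so the inverse exists.
Back-substitute for 1:
1 = 1*9 − 2*4
  = −2*13 + 3*9
  = 3*61 − 14*13
  = −14*74 + 17*61
  = 17*579 − 133*74
So 74⁻¹ ≡ −133 ≡ 446 (mod 579).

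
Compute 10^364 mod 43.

By square-and-multiply:
10^1 ≡ 10 (mod 43)
10^2 ≡ 10^2 = 100 ≡ 14 (mod 43)
10^4 ≡ 14^2 = 196 ≡ 24 (mod 43)
10^8 ≡ 24^2 = 576 ≡ 17 (mod 43)
10^16 ≡ 17^2 = 289 ≡ 31 (mod 43)
10^32 ≡ 31^2 = 961 ≡ 15 (mod 43)
10^64 ≡ 15^2 = 225 ≡ 10 (mod 43)
10^128 ≡ 10^2 = 100 ≡ 14 (mod 43)
10^256 ≡ 14^2 = 196 ≡ 24 (mod 43)
10^364 = 10^256 · 10^64 · 10^32 · 10^8 · 10^4 ≡ 24 · 10 · 15 · 17 · 24 (mod 43).
Accumulate the product:
24 · 10 = 240 ≡ 25
25 · 15 = 375 ≡ 31
31 · 17 = 527 ≡ 11
11 · 24 = 264 ≡ 6

6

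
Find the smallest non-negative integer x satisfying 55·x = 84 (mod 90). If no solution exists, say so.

no solution

gcd(55, 90) = 5, and 5 does not divide 84.
So the congruence has no solution.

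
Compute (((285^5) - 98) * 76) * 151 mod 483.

(285)^5 ≡ 192 (mod 483)
192 - 98 = 94
94 * 76 = 7144 ≡ 382 (mod 483)
382 * 151 = 57682 ≡ 205 (mod 483)

205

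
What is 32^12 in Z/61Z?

By square-and-multiply:
12 in binary is 1100, i.e. 12 = 8 + 4.
32^1 ≡ 32 (mod 61)
32^2 ≡ 32^2 = 1024 ≡ 48 (mod 61)
32^4 ≡ 48^2 = 2304 ≡ 47 (mod 61)
32^8 ≡ 47^2 = 2209 ≡ 13 (mod 61)
32^12 = 32^8 × 32^4 ≡ 13 × 47 (mod 61).
13 × 47 = 611 ≡ 1 (mod 61).

1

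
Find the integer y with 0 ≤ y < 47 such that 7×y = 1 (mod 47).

47 = 6*7 + 5
7 = 1*5 + 2
5 = 2*2 + 1
2 = 2*1 + 0
gcd(7, 47) = 1, so the inverse exists.
Back-substitute for 1:
1 = 1*5 − 2*2
  = −2*7 + 3*5
  = 3*47 − 20*7
So 7⁻¹ ≡ −20 ≡ 27 (mod 47).

27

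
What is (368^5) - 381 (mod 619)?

428

(368)^5 ≡ 190 (mod 619)
190 - 381 = -191 ≡ 428 (mod 619)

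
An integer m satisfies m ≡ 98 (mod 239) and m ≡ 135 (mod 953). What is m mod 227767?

239⁻¹ mod 953: 239·319 ≡ 1 (mod 953), so 239⁻¹ ≡ 319.
m = 98 + 239·((135 − 98)·319 mod 953) = 98 + 239·367 = 87811.
Check: 87811 mod 239 = 98, 87811 mod 953 = 135. ✓

87811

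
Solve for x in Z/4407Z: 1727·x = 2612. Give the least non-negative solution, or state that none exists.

124

gcd(1727, 4407) = 1, so a unique solution mod 4407 exists.
1727⁻¹ ≡ 1748 (mod 4407).
x ≡ 1748·2612 ≡ 124 (mod 4407).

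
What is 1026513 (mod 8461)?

1026513 = 121·8461 + 2732, so 1026513 ≡ 2732 (mod 8461).

2732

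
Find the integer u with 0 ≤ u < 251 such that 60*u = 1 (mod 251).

205

251 = 4·60 + 11
60 = 5·11 + 5
11 = 2·5 + 1
5 = 5·1 + 0
gcd(60, 251) = 1, so the inverse exists.
Bézout: 1 = 11·251 − 46·60.
So 60⁻¹ ≡ −46 ≡ 205 (mod 251).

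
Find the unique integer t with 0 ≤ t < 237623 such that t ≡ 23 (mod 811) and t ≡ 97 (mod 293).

34085

811⁻¹ mod 293: 811×56 ≡ 1 (mod 293), so 811⁻¹ ≡ 56.
t = 23 + 811×((97 − 23)×56 mod 293) = 23 + 811×42 = 34085.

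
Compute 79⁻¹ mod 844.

203

By the extended Euclidean algorithm:
844 = 10×79 + 54
79 = 1×54 + 25
54 = 2×25 + 4
25 = 6×4 + 1
4 = 4×1 + 0
gcd(79, 844) = 1, so the inverse exists.
Bézout: 1 = −19×844 + 203×79.
So 79⁻¹ ≡ 203 (mod 844).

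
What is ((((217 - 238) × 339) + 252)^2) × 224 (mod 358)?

206

217 - 238 = -21 ≡ 337 (mod 358)
337 × 339 = 114243 ≡ 41 (mod 358)
41 + 252 = 293
(293)^2 ≡ 287 (mod 358)
287 × 224 = 64288 ≡ 206 (mod 358)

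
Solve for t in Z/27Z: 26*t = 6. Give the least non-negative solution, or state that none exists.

gcd(26, 27) = 1, so a unique solution mod 27 exists.
26⁻¹ ≡ 26 (mod 27).
t ≡ 26*6 ≡ 21 (mod 27).

21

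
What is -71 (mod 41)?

-71 = -2*41 + 11, so -71 ≡ 11 (mod 41).

11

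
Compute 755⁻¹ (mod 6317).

3740

6317 = 8×755 + 277
755 = 2×277 + 201
277 = 1×201 + 76
201 = 2×76 + 49
76 = 1×49 + 27
49 = 1×27 + 22
27 = 1×22 + 5
22 = 4×5 + 2
5 = 2×2 + 1
2 = 2×1 + 0
gcd(755, 6317) = 1, so the inverse exists.
Bézout: 1 = 308×6317 − 2577×755.
So 755⁻¹ ≡ −2577 ≡ 3740 (mod 6317).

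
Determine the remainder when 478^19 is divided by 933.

805

By square-and-multiply:
478^1 ≡ 478 (mod 933)
478^2 ≡ 478^2 = 228484 ≡ 832 (mod 933)
478^4 ≡ 832^2 = 692224 ≡ 871 (mod 933)
478^8 ≡ 871^2 = 758641 ≡ 112 (mod 933)
478^16 ≡ 112^2 = 12544 ≡ 415 (mod 933)
478^19 = 478^16 * 478^2 * 478^1 ≡ 415 * 832 * 478 (mod 933).
Accumulate the product:
415 * 832 = 345280 ≡ 70
70 * 478 = 33460 ≡ 805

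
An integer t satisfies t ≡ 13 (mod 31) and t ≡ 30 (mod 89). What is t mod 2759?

31⁻¹ mod 89: 31·23 ≡ 1 (mod 89), so 31⁻¹ ≡ 23.
t = 13 + 31·((30 − 13)·23 mod 89) = 13 + 31·35 = 1098.
Check: 1098 mod 31 = 13, 1098 mod 89 = 30. ✓

1098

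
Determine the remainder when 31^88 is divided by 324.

Compute successive squares:
88 in binary is 1011000, i.e. 88 = 64 + 16 + 8.
31^1 ≡ 31 (mod 324)
31^2 ≡ 31^2 = 961 ≡ 313 (mod 324)
31^4 ≡ 313^2 = 97969 ≡ 121 (mod 324)
31^8 ≡ 121^2 = 14641 ≡ 61 (mod 324)
31^16 ≡ 61^2 = 3721 ≡ 157 (mod 324)
31^32 ≡ 157^2 = 24649 ≡ 25 (mod 324)
31^64 ≡ 25^2 = 625 ≡ 301 (mod 324)
31^88 = 31^64 × 31^16 × 31^8 ≡ 301 × 157 × 61 (mod 324).
Accumulate the product:
301 × 157 = 47257 ≡ 277
277 × 61 = 16897 ≡ 49

49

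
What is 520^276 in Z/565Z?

By square-and-multiply:
520^1 ≡ 520 (mod 565)
520^2 ≡ 520^2 = 270400 ≡ 330 (mod 565)
520^4 ≡ 330^2 = 108900 ≡ 420 (mod 565)
520^8 ≡ 420^2 = 176400 ≡ 120 (mod 565)
520^16 ≡ 120^2 = 14400 ≡ 275 (mod 565)
520^32 ≡ 275^2 = 75625 ≡ 480 (mod 565)
520^64 ≡ 480^2 = 230400 ≡ 445 (mod 565)
520^128 ≡ 445^2 = 198025 ≡ 275 (mod 565)
520^256 ≡ 275^2 = 75625 ≡ 480 (mod 565)
520^276 = 520^256 · 520^16 · 520^4 ≡ 480 · 275 · 420 (mod 565).
Accumulate the product:
480 · 275 = 132000 ≡ 355
355 · 420 = 149100 ≡ 505

505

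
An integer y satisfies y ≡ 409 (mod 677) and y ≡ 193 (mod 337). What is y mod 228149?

677⁻¹ mod 337: 677×225 ≡ 1 (mod 337), so 677⁻¹ ≡ 225.
y = 409 + 677×((193 − 409)×225 mod 337) = 409 + 677×265 = 179814.

179814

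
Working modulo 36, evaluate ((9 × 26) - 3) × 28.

9 × 26 = 234 ≡ 18 (mod 36)
18 - 3 = 15
15 × 28 = 420 ≡ 24 (mod 36)

24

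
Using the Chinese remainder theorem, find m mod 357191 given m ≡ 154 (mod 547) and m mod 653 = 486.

106272

547⁻¹ mod 653: 547·154 ≡ 1 (mod 653), so 547⁻¹ ≡ 154.
m = 154 + 547·((486 − 154)·154 mod 653) = 154 + 547·194 = 106272.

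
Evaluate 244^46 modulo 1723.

1175

Compute successive squares:
46 in binary is 101110, i.e. 46 = 32 + 8 + 4 + 2.
244^1 ≡ 244 (mod 1723)
244^2 ≡ 244^2 = 59536 ≡ 954 (mod 1723)
244^4 ≡ 954^2 = 910116 ≡ 372 (mod 1723)
244^8 ≡ 372^2 = 138384 ≡ 544 (mod 1723)
244^16 ≡ 544^2 = 295936 ≡ 1303 (mod 1723)
244^32 ≡ 1303^2 = 1697809 ≡ 654 (mod 1723)
244^46 = 244^32 × 244^8 × 244^4 × 244^2 ≡ 654 × 544 × 372 × 954 (mod 1723).
Accumulate the product:
654 × 544 = 355776 ≡ 838
838 × 372 = 311736 ≡ 1596
1596 × 954 = 1522584 ≡ 1175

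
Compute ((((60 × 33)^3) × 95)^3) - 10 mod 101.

83

60 × 33 = 1980 ≡ 61 (mod 101)
(61)^3 ≡ 34 (mod 101)
34 × 95 = 3230 ≡ 99 (mod 101)
(99)^3 ≡ 93 (mod 101)
93 - 10 = 83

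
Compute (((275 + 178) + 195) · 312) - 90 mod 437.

192

275 + 178 = 453 ≡ 16 (mod 437)
16 + 195 = 211
211 · 312 = 65832 ≡ 282 (mod 437)
282 - 90 = 192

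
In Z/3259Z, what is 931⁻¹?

3252

Run the extended Euclidean algorithm:
3259 = 3*931 + 466
931 = 1*466 + 465
466 = 1*465 + 1
465 = 465*1 + 0
gcd(931, 3259) = 1, so the inverse exists.
Back-substitute for 1:
1 = 1*466 − 1*465
  = −1*931 + 2*466
  = 2*3259 − 7*931
So 931⁻¹ ≡ −7 ≡ 3252 (mod 3259).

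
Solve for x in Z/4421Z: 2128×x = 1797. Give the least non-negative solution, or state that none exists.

1827

gcd(2128, 4421) = 1, so a unique solution mod 4421 exists.
2128⁻¹ ≡ 2599 (mod 4421).
x ≡ 2599×1797 ≡ 1827 (mod 4421).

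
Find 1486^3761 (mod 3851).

Using repeated squaring:
3761 in binary is 111010110001, i.e. 3761 = 2048 + 1024 + 512 + 128 + 32 + 16 + 1.
1486^1 ≡ 1486 (mod 3851)
1486^2 ≡ 1486^2 = 2208196 ≡ 1573 (mod 3851)
1486^4 ≡ 1573^2 = 2474329 ≡ 1987 (mod 3851)
1486^8 ≡ 1987^2 = 3948169 ≡ 894 (mod 3851)
1486^16 ≡ 894^2 = 799236 ≡ 2079 (mod 3851)
1486^32 ≡ 2079^2 = 4322241 ≡ 1419 (mod 3851)
1486^64 ≡ 1419^2 = 2013561 ≡ 3339 (mod 3851)
1486^128 ≡ 3339^2 = 11148921 ≡ 276 (mod 3851)
1486^256 ≡ 276^2 = 76176 ≡ 3007 (mod 3851)
1486^512 ≡ 3007^2 = 9042049 ≡ 3752 (mod 3851)
1486^1024 ≡ 3752^2 = 14077504 ≡ 2099 (mod 3851)
1486^2048 ≡ 2099^2 = 4405801 ≡ 257 (mod 3851)
1486^3761 = 1486^2048 × 1486^1024 × 1486^512 × 1486^128 × 1486^32 × 1486^16 × 1486^1 ≡ 257 × 2099 × 3752 × 276 × 1419 × 2079 × 1486 (mod 3851).
Accumulate the product:
257 × 2099 = 539443 ≡ 303
303 × 3752 = 1136856 ≡ 811
811 × 276 = 223836 ≡ 478
478 × 1419 = 678282 ≡ 506
506 × 2079 = 1051974 ≡ 651
651 × 1486 = 967386 ≡ 785

785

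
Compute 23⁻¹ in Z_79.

55

By the extended Euclidean algorithm:
79 = 3*23 + 10
23 = 2*10 + 3
10 = 3*3 + 1
3 = 3*1 + 0
gcd(23, 79) = 1, so the inverse exists.
Back-substitute for 1:
1 = 1*10 − 3*3
  = −3*23 + 7*10
  = 7*79 − 24*23
So 23⁻¹ ≡ −24 ≡ 55 (mod 79).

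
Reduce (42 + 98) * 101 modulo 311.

42 + 98 = 140
140 * 101 = 14140 ≡ 145 (mod 311)

145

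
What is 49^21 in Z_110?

49

21 in binary is 10101, i.e. 21 = 16 + 4 + 1.
49^1 ≡ 49 (mod 110)
49^2 ≡ 49^2 = 2401 ≡ 91 (mod 110)
49^4 ≡ 91^2 = 8281 ≡ 31 (mod 110)
49^8 ≡ 31^2 = 961 ≡ 81 (mod 110)
49^16 ≡ 81^2 = 6561 ≡ 71 (mod 110)
49^21 = 49^16 × 49^4 × 49^1 ≡ 71 × 31 × 49 (mod 110).
Accumulate the product:
71 × 31 = 2201 ≡ 1
1 × 49 = 49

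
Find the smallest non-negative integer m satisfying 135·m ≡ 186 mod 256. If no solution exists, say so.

246

gcd(135, 256) = 1, so a unique solution mod 256 exists.
135⁻¹ ≡ 55 (mod 256).
m ≡ 55·186 ≡ 246 (mod 256).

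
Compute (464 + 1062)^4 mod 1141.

756

464 + 1062 = 1526 ≡ 385 (mod 1141)
(385)^4 ≡ 756 (mod 1141)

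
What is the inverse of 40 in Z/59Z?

By the extended Euclidean algorithm:
59 = 1×40 + 19
40 = 2×19 + 2
19 = 9×2 + 1
2 = 2×1 + 0
gcd(40, 59) = 1, so the inverse exists.
Back-substitute for 1:
1 = 1×19 − 9×2
  = −9×40 + 19×19
  = 19×59 − 28×40
So 40⁻¹ ≡ −28 ≡ 31 (mod 59).

31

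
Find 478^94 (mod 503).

465

By square-and-multiply:
478^1 ≡ 478 (mod 503)
478^2 ≡ 478^2 = 228484 ≡ 122 (mod 503)
478^4 ≡ 122^2 = 14884 ≡ 297 (mod 503)
478^8 ≡ 297^2 = 88209 ≡ 184 (mod 503)
478^16 ≡ 184^2 = 33856 ≡ 155 (mod 503)
478^32 ≡ 155^2 = 24025 ≡ 384 (mod 503)
478^64 ≡ 384^2 = 147456 ≡ 77 (mod 503)
478^94 = 478^64 * 478^16 * 478^8 * 478^4 * 478^2 ≡ 77 * 155 * 184 * 297 * 122 (mod 503).
Accumulate the product:
77 * 155 = 11935 ≡ 366
366 * 184 = 67344 ≡ 445
445 * 297 = 132165 ≡ 379
379 * 122 = 46238 ≡ 465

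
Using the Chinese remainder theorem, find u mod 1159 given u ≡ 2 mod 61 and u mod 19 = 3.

61⁻¹ mod 19: 61×5 ≡ 1 (mod 19), so 61⁻¹ ≡ 5.
u = 2 + 61×((3 − 2)×5 mod 19) = 2 + 61×5 = 307.
Check: 307 mod 61 = 2, 307 mod 19 = 3. ✓

307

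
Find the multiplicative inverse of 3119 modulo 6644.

1751

Apply the Euclidean algorithm and back-substitute:
6644 = 2*3119 + 406
3119 = 7*406 + 277
406 = 1*277 + 129
277 = 2*129 + 19
129 = 6*19 + 15
19 = 1*15 + 4
15 = 3*4 + 3
4 = 1*3 + 1
3 = 3*1 + 0
gcd(3119, 6644) = 1, so the inverse exists.
Back-substitute for 1:
1 = 1*4 − 1*3
  = −1*15 + 4*4
  = 4*19 − 5*15
  = −5*129 + 34*19
  = 34*277 − 73*129
  = −73*406 + 107*277
  = 107*3119 − 822*406
  = −822*6644 + 1751*3119
So 3119⁻¹ ≡ 1751 (mod 6644).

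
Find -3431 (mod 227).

201

-3431 = -16·227 + 201, so -3431 ≡ 201 (mod 227).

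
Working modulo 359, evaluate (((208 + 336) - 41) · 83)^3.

208 + 336 = 544 ≡ 185 (mod 359)
185 - 41 = 144
144 · 83 = 11952 ≡ 105 (mod 359)
(105)^3 ≡ 209 (mod 359)

209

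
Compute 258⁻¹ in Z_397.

Apply the Euclidean algorithm and back-substitute:
397 = 1×258 + 139
258 = 1×139 + 119
139 = 1×119 + 20
119 = 5×20 + 19
20 = 1×19 + 1
19 = 19×1 + 0
gcd(258, 397) = 1, so the inverse exists.
Back-substitute for 1:
1 = 1×20 − 1×19
  = −1×119 + 6×20
  = 6×139 − 7×119
  = −7×258 + 13×139
  = 13×397 − 20×258
So 258⁻¹ ≡ −20 ≡ 377 (mod 397).

377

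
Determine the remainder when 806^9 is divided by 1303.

806^1 ≡ 806 (mod 1303)
806^2 ≡ 806^2 = 649636 ≡ 742 (mod 1303)
806^4 ≡ 742^2 = 550564 ≡ 698 (mod 1303)
806^8 ≡ 698^2 = 487204 ≡ 1185 (mod 1303)
806^9 = 806^8 · 806^1 ≡ 1185 · 806 (mod 1303).
1185 · 806 = 955110 ≡ 11 (mod 1303).

11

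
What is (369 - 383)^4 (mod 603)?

427

369 - 383 = -14 ≡ 589 (mod 603)
(589)^4 ≡ 427 (mod 603)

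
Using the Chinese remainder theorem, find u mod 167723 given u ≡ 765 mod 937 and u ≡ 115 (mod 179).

146000

937⁻¹ mod 179: 937×81 ≡ 1 (mod 179), so 937⁻¹ ≡ 81.
u = 765 + 937×((115 − 765)×81 mod 179) = 765 + 937×155 = 146000.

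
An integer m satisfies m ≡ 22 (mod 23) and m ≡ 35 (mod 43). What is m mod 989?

23⁻¹ mod 43: 23*15 ≡ 1 (mod 43), so 23⁻¹ ≡ 15.
m = 22 + 23*((35 − 22)*15 mod 43) = 22 + 23*23 = 551.

551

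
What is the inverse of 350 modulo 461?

Run the extended Euclidean algorithm:
461 = 1×350 + 111
350 = 3×111 + 17
111 = 6×17 + 9
17 = 1×9 + 8
9 = 1×8 + 1
8 = 8×1 + 0
gcd(350, 461) = 1, so the inverse exists.
Bézout: 1 = 41×461 − 54×350.
So 350⁻¹ ≡ −54 ≡ 407 (mod 461).

407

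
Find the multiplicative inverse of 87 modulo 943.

943 = 10·87 + 73
87 = 1·73 + 14
73 = 5·14 + 3
14 = 4·3 + 2
3 = 1·2 + 1
2 = 2·1 + 0
gcd(87, 943) = 1, so the inverse exists.
Back-substitute for 1:
1 = 1·3 − 1·2
  = −1·14 + 5·3
  = 5·73 − 26·14
  = −26·87 + 31·73
  = 31·943 − 336·87
So 87⁻¹ ≡ −336 ≡ 607 (mod 943).

607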